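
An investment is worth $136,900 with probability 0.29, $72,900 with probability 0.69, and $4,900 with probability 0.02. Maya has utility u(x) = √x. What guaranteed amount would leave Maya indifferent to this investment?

E[u] = 0.29·√136900 + 0.69·√72900 + 0.02·√4900 = 0.29·370 + 0.69·270 + 0.02·70 = 295
CE = (295)² = 87025

$87,025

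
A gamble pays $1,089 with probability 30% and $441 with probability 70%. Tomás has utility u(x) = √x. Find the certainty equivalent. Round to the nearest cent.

E[u] = 0.3·√1089 + 0.7·√441 = 0.3·33 + 0.7·21 = 24.6
CE = (24.6)² = 605.16

$605.16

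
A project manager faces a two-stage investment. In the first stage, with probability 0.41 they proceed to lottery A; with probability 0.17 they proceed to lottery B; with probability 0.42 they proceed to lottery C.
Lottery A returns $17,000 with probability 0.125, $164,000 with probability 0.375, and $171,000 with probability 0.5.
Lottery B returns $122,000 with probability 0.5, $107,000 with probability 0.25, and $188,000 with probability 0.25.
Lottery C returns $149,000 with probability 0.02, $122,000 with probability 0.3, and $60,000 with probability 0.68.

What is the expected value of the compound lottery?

EV(A) = 0.125 × 17000 + 0.375 × 164000 + 0.5 × 171000 = 2125 + 61500 + 85500 = 149125
EV(B) = 0.5 × 122000 + 0.25 × 107000 + 0.25 × 188000 = 61000 + 26750 + 47000 = 134750
EV(C) = 0.02 × 149000 + 0.3 × 122000 + 0.68 × 60000 = 2980 + 36600 + 40800 = 80380
Overall = 0.41 × 149125 + 0.17 × 134750 + 0.42 × 80380 = 61141.25 + 22907.5 + 33759.6 = 117808.35

$117,808.35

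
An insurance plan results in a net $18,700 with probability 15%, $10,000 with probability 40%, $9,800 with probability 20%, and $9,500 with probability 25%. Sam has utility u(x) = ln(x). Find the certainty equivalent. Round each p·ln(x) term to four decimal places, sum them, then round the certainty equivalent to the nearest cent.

E[u] = 0.15·ln(18700) + 0.4·ln(10000) + 0.2·ln(9800) + 0.25·ln(9500) = 1.4754 + 3.6841 + 1.8380 + 2.2898 = 9.2873
CE = e^9.2873 ≈ 10799.98

$10,799.98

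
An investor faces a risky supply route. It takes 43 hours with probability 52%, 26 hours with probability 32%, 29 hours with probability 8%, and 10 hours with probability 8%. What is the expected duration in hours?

33.8 hours

EV = 0.52 × 43 + 0.32 × 26 + 0.08 × 29 + 0.08 × 10 = 22.36 + 8.32 + 2.32 + 0.8 = 33.8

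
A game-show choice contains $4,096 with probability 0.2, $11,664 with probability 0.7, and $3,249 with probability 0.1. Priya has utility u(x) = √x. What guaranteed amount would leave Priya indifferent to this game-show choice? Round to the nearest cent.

$8,854.81

E[u] = 0.2·√4096 + 0.7·√11664 + 0.1·√3249 = 0.2·64 + 0.7·108 + 0.1·57 = 94.1
CE = (94.1)² = 8854.81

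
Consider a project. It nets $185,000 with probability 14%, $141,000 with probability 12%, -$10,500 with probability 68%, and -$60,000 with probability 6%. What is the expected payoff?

$32,080

EV = 0.14 × 185000 + 0.12 × 141000 + 0.68 × (-10500) + 0.06 × (-60000) = 25900 + 16920 − 7140 − 3600 = 32080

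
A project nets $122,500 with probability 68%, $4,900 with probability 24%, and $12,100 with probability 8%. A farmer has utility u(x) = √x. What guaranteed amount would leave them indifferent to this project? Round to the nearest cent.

E[u] = 0.68·√122500 + 0.24·√4900 + 0.08·√12100 = 0.68·350 + 0.24·70 + 0.08·110 = 263.6
CE = (263.6)² = 69484.96

$69,484.96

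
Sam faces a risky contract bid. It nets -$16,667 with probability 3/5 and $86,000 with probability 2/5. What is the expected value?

$24,399.80

EV = 3/5 × (-16667) + 2/5 × 86000 = -10000.2 + 34400 = 24399.8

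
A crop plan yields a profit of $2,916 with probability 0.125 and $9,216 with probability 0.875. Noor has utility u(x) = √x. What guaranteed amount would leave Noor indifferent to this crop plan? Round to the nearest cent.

$8,235.56

E[u] = 0.125·√2916 + 0.875·√9216 = 0.125·54 + 0.875·96 = 90.75
CE = (90.75)² = 8235.5625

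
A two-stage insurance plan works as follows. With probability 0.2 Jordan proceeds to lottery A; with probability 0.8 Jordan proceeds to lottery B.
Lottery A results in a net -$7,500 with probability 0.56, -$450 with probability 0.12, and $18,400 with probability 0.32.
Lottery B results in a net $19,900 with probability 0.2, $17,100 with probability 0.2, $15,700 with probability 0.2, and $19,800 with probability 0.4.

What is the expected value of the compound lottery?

$15,094.80

EV(A) = 0.56 × (-7500) + 0.12 × (-450) + 0.32 × 18400 = -4200 − 54 + 5888 = 1634
EV(B) = 0.2 × 19900 + 0.2 × 17100 + 0.2 × 15700 + 0.4 × 19800 = 3980 + 3420 + 3140 + 7920 = 18460
Overall = 0.2 × 1634 + 0.8 × 18460 = 326.8 + 14768 = 15094.8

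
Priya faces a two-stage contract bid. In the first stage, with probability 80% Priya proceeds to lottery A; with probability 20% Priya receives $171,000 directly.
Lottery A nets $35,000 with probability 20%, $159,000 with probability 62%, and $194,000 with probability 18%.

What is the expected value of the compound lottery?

$146,600

EV(A) = 0.2 × 35000 + 0.62 × 159000 + 0.18 × 194000 = 7000 + 98580 + 34920 = 140500
Branch B: 171000 (certain)
Overall = 0.8 × 140500 + 0.2 × 171000 = 112400 + 34200 = 146600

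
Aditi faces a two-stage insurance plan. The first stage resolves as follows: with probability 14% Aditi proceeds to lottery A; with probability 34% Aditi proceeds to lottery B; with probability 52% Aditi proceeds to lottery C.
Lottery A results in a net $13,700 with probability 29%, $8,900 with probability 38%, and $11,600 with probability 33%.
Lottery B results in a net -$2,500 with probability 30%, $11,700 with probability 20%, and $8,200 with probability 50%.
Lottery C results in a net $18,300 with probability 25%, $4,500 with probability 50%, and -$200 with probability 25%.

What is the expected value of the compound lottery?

$7,023.22

EV(A) = 0.29 × 13700 + 0.38 × 8900 + 0.33 × 11600 = 3973 + 3382 + 3828 = 11183
EV(B) = 0.3 × (-2500) + 0.2 × 11700 + 0.5 × 8200 = -750 + 2340 + 4100 = 5690
EV(C) = 0.25 × 18300 + 0.5 × 4500 + 0.25 × (-200) = 4575 + 2250 − 50 = 6775
Overall = 0.14 × 11183 + 0.34 × 5690 + 0.52 × 6775 = 1565.62 + 1934.6 + 3523 = 7023.22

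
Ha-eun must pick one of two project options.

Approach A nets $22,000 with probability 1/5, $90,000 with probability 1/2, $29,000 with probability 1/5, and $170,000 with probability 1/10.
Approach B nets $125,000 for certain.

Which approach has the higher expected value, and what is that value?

Approach A = 1/5 × 22000 + 1/2 × 90000 + 1/5 × 29000 + 1/10 × 170000 = 4400 + 45000 + 5800 + 17000 = 72200
Approach B: 125000 (certain)

Approach B ($125,000)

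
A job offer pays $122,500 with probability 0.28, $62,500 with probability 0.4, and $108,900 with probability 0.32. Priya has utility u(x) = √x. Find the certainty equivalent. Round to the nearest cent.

E[u] = 0.28·√122500 + 0.4·√62500 + 0.32·√108900 = 0.28·350 + 0.4·250 + 0.32·330 = 303.6
CE = (303.6)² = 92172.96

$92,172.96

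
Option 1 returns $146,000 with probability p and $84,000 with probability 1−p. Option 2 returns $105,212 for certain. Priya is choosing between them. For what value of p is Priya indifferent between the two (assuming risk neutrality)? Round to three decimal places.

p·146000 + (1−p)·84000 = 105212
62000p + 84000 = 105212
p = (105212 − 84000) / 62000

p = 0.342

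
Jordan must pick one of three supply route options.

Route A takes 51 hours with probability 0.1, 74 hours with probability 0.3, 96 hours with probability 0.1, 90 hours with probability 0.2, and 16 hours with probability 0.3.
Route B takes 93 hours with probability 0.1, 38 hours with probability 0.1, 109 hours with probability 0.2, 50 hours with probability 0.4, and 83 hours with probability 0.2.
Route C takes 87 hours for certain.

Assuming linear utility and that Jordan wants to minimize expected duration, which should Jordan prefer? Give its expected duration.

Route A (59.7 hours)

Route A = 0.1 × 51 + 0.3 × 74 + 0.1 × 96 + 0.2 × 90 + 0.3 × 16 = 5.1 + 22.2 + 9.6 + 18 + 4.8 = 59.7
Route B = 0.1 × 93 + 0.1 × 38 + 0.2 × 109 + 0.4 × 50 + 0.2 × 83 = 9.3 + 3.8 + 21.8 + 20 + 16.6 = 71.5
Route C: 87 (certain)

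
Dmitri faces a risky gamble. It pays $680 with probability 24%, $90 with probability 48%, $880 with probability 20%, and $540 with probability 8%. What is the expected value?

EV = 0.24 × 680 + 0.48 × 90 + 0.2 × 880 + 0.08 × 540 = 163.2 + 43.2 + 176 + 43.2 = 425.6

$425.60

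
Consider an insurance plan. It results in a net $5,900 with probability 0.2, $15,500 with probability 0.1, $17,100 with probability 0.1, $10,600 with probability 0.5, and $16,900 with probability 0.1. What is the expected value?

EV = 0.2 × 5900 + 0.1 × 15500 + 0.1 × 17100 + 0.5 × 10600 + 0.1 × 16900 = 1180 + 1550 + 1710 + 5300 + 1690 = 11430

$11,430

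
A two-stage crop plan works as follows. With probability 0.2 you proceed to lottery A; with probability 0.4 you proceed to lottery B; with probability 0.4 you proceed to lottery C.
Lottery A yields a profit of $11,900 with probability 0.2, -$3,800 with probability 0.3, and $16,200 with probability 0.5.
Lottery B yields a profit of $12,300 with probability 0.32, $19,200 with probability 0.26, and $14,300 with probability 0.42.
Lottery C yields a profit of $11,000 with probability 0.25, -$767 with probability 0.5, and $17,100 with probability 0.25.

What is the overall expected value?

$10,498.20

EV(A) = 0.2 × 11900 + 0.3 × (-3800) + 0.5 × 16200 = 2380 − 1140 + 8100 = 9340
EV(B) = 0.32 × 12300 + 0.26 × 19200 + 0.42 × 14300 = 3936 + 4992 + 6006 = 14934
EV(C) = 0.25 × 11000 + 0.5 × (-767) + 0.25 × 17100 = 2750 − 383.5 + 4275 = 6641.5
Overall = 0.2 × 9340 + 0.4 × 14934 + 0.4 × 6641.5 = 1868 + 5973.6 + 2656.6 = 10498.2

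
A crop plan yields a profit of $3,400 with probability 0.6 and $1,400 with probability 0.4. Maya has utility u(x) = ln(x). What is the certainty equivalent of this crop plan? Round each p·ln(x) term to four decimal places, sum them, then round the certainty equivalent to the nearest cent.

E[u] = 0.6·ln(3400) + 0.4·ln(1400) = 4.8789 + 2.8977 = 7.7766
CE = e^7.7766 ≈ 2384.15

$2,384.15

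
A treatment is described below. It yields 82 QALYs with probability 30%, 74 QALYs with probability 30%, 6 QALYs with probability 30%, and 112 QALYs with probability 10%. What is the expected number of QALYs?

EV = 0.3 × 82 + 0.3 × 74 + 0.3 × 6 + 0.1 × 112 = 24.6 + 22.2 + 1.8 + 11.2 = 59.8

59.8 QALYs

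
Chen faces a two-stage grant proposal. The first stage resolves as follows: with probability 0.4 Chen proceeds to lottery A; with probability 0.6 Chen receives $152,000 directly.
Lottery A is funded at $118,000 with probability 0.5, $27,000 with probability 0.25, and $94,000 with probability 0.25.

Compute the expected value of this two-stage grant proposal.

EV(A) = 0.5 × 118000 + 0.25 × 27000 + 0.25 × 94000 = 59000 + 6750 + 23500 = 89250
Branch B: 152000 (certain)
Overall = 0.4 × 89250 + 0.6 × 152000 = 35700 + 91200 = 126900

$126,900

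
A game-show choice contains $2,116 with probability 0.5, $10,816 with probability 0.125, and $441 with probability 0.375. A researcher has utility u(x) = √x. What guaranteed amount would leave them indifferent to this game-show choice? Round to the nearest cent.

E[u] = 0.5·√2116 + 0.125·√10816 + 0.375·√441 = 0.5·46 + 0.125·104 + 0.375·21 = 43.875
CE = (43.875)² = 1925.015625

$1,925.02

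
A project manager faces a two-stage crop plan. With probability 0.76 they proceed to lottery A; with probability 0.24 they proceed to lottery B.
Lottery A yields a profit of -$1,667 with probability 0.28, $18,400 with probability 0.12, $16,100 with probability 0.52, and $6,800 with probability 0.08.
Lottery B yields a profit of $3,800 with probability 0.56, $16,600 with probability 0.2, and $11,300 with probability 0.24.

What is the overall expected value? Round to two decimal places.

EV(A) = 0.28 × (-1667) + 0.12 × 18400 + 0.52 × 16100 + 0.08 × 6800 = -466.76 + 2208 + 8372 + 544 = 10657.24
EV(B) = 0.56 × 3800 + 0.2 × 16600 + 0.24 × 11300 = 2128 + 3320 + 2712 = 8160
Overall = 0.76 × 10657.24 + 0.24 × 8160 = 8099.5024 + 1958.4 = 10057.9024

$10,057.90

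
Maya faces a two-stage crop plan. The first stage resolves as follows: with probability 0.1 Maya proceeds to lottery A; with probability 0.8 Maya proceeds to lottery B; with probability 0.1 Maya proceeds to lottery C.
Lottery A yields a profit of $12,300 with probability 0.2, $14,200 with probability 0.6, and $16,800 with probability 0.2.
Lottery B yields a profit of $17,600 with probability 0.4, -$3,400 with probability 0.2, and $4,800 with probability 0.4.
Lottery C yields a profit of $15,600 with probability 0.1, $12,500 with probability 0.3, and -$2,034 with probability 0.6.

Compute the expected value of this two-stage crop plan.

$8,466.96

EV(A) = 0.2 × 12300 + 0.6 × 14200 + 0.2 × 16800 = 2460 + 8520 + 3360 = 14340
EV(B) = 0.4 × 17600 + 0.2 × (-3400) + 0.4 × 4800 = 7040 − 680 + 1920 = 8280
EV(C) = 0.1 × 15600 + 0.3 × 12500 + 0.6 × (-2034) = 1560 + 3750 − 1220.4 = 4089.6
Overall = 0.1 × 14340 + 0.8 × 8280 + 0.1 × 4089.6 = 1434 + 6624 + 408.96 = 8466.96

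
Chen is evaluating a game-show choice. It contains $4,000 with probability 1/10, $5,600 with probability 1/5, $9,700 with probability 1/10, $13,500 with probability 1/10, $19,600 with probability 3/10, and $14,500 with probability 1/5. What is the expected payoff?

$12,620

EV = 1/10 × 4000 + 1/5 × 5600 + 1/10 × 9700 + 1/10 × 13500 + 3/10 × 19600 + 1/5 × 14500 = 400 + 1120 + 970 + 1350 + 5880 + 2900 = 12620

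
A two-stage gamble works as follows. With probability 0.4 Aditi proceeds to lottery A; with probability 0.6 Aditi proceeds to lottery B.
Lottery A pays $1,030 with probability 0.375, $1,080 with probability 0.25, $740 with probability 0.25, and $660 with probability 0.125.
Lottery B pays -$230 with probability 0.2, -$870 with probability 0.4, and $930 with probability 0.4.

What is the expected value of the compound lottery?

$356.30

EV(A) = 0.375 × 1030 + 0.25 × 1080 + 0.25 × 740 + 0.125 × 660 = 386.25 + 270 + 185 + 82.5 = 923.75
EV(B) = 0.2 × (-230) + 0.4 × (-870) + 0.4 × 930 = -46 − 348 + 372 = -22
Overall = 0.4 × 923.75 + 0.6 × (-22) = 369.5 − 13.2 = 356.3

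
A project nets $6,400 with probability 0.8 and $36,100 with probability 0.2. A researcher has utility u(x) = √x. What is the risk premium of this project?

$1,936

E[u] = 0.8·√6400 + 0.2·√36100 = 0.8·80 + 0.2·190 = 102
CE = (102)² = 10404
Risk premium = EV − CE = 12340 − 10404 = 1936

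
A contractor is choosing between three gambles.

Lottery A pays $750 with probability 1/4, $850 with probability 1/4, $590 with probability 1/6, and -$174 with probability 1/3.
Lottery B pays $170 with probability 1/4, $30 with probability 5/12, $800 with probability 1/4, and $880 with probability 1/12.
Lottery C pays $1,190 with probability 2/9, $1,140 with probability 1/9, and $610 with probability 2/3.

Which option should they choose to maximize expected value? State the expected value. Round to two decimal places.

Lottery C ($797.78)

Lottery A = 1/4 × 750 + 1/4 × 850 + 1/6 × 590 + 1/3 × (-174) = 187.5 + 212.5 + 98.3333 − 58 = 440.3333
Lottery B = 1/4 × 170 + 5/12 × 30 + 1/4 × 800 + 1/12 × 880 = 42.5 + 12.5 + 200 + 73.3333 = 328.3333
Lottery C = 2/9 × 1190 + 1/9 × 1140 + 2/3 × 610 = 264.4444 + 126.6667 + 406.6667 = 797.7778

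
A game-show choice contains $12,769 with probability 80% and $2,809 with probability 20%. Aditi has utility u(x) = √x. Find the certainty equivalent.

E[u] = 0.8·√12769 + 0.2·√2809 = 0.8·113 + 0.2·53 = 101
CE = (101)² = 10201

$10,201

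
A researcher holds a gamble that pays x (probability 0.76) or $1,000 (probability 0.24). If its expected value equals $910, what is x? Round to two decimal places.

0.76·x + 0.24·1000 = 910
0.76·x = 910 − 240 = 670
x = 670 / 0.76 = 881.5789

x = $881.58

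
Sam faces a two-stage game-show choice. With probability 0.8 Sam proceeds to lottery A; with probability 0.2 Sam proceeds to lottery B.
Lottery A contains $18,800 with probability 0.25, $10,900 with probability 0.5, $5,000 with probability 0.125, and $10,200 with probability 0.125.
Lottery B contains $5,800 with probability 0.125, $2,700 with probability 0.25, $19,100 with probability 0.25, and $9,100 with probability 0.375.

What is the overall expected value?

$11,557.50

EV(A) = 0.25 × 18800 + 0.5 × 10900 + 0.125 × 5000 + 0.125 × 10200 = 4700 + 5450 + 625 + 1275 = 12050
EV(B) = 0.125 × 5800 + 0.25 × 2700 + 0.25 × 19100 + 0.375 × 9100 = 725 + 675 + 4775 + 3412.5 = 9587.5
Overall = 0.8 × 12050 + 0.2 × 9587.5 = 9640 + 1917.5 = 11557.5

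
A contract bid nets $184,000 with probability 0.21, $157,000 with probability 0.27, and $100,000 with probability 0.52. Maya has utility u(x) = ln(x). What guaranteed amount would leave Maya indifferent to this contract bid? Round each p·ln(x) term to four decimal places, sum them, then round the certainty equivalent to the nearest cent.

E[u] = 0.21·ln(184000) + 0.27·ln(157000) + 0.52·ln(100000) = 2.5458 + 3.2303 + 5.9867 = 11.7628
CE = e^11.7628 ≈ 128386.43

$128,386.43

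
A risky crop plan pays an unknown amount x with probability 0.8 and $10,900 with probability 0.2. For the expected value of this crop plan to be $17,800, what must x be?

0.8·x + 0.2·10900 = 17800
0.8·x = 17800 − 2180 = 15620
x = 15620 / 0.8 = 19525

x = $19,525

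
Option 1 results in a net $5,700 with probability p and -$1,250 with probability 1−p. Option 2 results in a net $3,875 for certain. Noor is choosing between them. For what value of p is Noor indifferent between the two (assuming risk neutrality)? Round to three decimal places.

p = 0.737

p·5700 + (1−p)·(-1250) = 3875
6950p − 1250 = 3875
p = (3875 + 1250) / 6950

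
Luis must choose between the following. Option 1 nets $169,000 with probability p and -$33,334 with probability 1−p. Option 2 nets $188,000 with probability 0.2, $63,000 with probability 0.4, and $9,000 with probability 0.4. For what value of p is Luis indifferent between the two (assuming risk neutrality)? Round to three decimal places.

EV(Option 2) = 0.2 × 188000 + 0.4 × 63000 + 0.4 × 9000 = 37600 + 25200 + 3600 = 66400
p·169000 + (1−p)·(-33334) = 66400
202334p − 33334 = 66400
p = (66400 + 33334) / 202334

p = 0.493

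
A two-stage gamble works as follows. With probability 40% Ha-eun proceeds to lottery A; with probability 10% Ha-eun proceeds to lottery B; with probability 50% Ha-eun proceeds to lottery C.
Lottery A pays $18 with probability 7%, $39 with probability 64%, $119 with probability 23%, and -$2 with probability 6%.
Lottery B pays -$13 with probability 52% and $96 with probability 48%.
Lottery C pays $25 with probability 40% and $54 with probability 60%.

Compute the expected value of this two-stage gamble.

$46.52

EV(A) = 0.07 × 18 + 0.64 × 39 + 0.23 × 119 + 0.06 × (-2) = 1.26 + 24.96 + 27.37 − 0.12 = 53.47
EV(B) = 0.52 × (-13) + 0.48 × 96 = -6.76 + 46.08 = 39.32
EV(C) = 0.4 × 25 + 0.6 × 54 = 10 + 32.4 = 42.4
Overall = 0.4 × 53.47 + 0.1 × 39.32 + 0.5 × 42.4 = 21.388 + 3.932 + 21.2 = 46.52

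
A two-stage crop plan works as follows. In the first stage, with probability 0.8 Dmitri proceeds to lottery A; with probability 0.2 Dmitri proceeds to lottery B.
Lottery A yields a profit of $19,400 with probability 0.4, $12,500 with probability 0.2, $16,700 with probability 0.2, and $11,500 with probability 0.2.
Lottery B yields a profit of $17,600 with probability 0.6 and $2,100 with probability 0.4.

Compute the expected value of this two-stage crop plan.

$15,000

EV(A) = 0.4 × 19400 + 0.2 × 12500 + 0.2 × 16700 + 0.2 × 11500 = 7760 + 2500 + 3340 + 2300 = 15900
EV(B) = 0.6 × 17600 + 0.4 × 2100 = 10560 + 840 = 11400
Overall = 0.8 × 15900 + 0.2 × 11400 = 12720 + 2280 = 15000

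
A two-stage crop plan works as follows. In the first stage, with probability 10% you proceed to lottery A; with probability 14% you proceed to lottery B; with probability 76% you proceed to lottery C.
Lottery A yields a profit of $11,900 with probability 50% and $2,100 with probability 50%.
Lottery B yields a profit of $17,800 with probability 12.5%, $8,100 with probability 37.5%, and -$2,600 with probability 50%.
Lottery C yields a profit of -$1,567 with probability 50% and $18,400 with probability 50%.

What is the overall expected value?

$7,651.29

EV(A) = 0.5 × 11900 + 0.5 × 2100 = 5950 + 1050 = 7000
EV(B) = 0.125 × 17800 + 0.375 × 8100 + 0.5 × (-2600) = 2225 + 3037.5 − 1300 = 3962.5
EV(C) = 0.5 × (-1567) + 0.5 × 18400 = -783.5 + 9200 = 8416.5
Overall = 0.1 × 7000 + 0.14 × 3962.5 + 0.76 × 8416.5 = 700 + 554.75 + 6396.54 = 7651.29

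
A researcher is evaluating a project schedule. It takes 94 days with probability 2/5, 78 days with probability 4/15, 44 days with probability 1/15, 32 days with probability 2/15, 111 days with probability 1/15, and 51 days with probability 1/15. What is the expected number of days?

76.4 days

EV = 2/5 × 94 + 4/15 × 78 + 1/15 × 44 + 2/15 × 32 + 1/15 × 111 + 1/15 × 51 = 37.6 + 20.8 + 2.9333 + 4.2667 + 7.4 + 3.4 = 76.4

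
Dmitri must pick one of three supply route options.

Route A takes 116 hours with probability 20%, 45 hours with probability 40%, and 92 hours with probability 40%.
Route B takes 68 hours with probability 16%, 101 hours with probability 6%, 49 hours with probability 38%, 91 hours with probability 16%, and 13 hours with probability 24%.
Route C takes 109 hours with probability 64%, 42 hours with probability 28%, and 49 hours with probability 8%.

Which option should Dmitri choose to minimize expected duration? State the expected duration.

Route A = 0.2 × 116 + 0.4 × 45 + 0.4 × 92 = 23.2 + 18 + 36.8 = 78
Route B = 0.16 × 68 + 0.06 × 101 + 0.38 × 49 + 0.16 × 91 + 0.24 × 13 = 10.88 + 6.06 + 18.62 + 14.56 + 3.12 = 53.24
Route C = 0.64 × 109 + 0.28 × 42 + 0.08 × 49 = 69.76 + 11.76 + 3.92 = 85.44

Route B (53.24 hours)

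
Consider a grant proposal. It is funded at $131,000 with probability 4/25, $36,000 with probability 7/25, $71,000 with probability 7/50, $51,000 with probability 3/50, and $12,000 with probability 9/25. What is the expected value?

EV = 4/25 × 131000 + 7/25 × 36000 + 7/50 × 71000 + 3/50 × 51000 + 9/25 × 12000 = 20960 + 10080 + 9940 + 3060 + 4320 = 48360

$48,360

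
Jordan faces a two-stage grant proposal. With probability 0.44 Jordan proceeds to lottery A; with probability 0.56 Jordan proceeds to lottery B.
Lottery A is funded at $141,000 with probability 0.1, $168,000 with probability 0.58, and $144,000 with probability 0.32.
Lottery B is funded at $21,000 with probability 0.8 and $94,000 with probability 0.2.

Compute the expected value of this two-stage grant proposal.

$89,288.80

EV(A) = 0.1 × 141000 + 0.58 × 168000 + 0.32 × 144000 = 14100 + 97440 + 46080 = 157620
EV(B) = 0.8 × 21000 + 0.2 × 94000 = 16800 + 18800 = 35600
Overall = 0.44 × 157620 + 0.56 × 35600 = 69352.8 + 19936 = 89288.8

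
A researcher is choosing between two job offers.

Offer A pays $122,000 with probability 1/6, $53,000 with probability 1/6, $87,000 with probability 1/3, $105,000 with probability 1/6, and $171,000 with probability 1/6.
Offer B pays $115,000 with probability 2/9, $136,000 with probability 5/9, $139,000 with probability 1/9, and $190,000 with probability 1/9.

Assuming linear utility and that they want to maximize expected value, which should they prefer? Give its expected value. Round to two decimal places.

Offer A = 1/6 × 122000 + 1/6 × 53000 + 1/3 × 87000 + 1/6 × 105000 + 1/6 × 171000 = 20333.3333 + 8833.3333 + 29000 + 17500 + 28500 = 104166.6667
Offer B = 2/9 × 115000 + 5/9 × 136000 + 1/9 × 139000 + 1/9 × 190000 = 25555.5556 + 75555.5556 + 15444.4444 + 21111.1111 = 137666.6667

Offer B ($137,666.67)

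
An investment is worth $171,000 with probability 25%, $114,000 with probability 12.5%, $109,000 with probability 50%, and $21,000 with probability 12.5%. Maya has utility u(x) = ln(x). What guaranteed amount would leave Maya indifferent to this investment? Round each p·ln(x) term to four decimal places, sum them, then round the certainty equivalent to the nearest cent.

$99,857.56

E[u] = 0.25·ln(171000) + 0.125·ln(114000) + 0.5·ln(109000) + 0.125·ln(21000) = 3.0124 + 1.4555 + 5.7996 + 1.2440 = 11.5115
CE = e^11.5115 ≈ 99857.56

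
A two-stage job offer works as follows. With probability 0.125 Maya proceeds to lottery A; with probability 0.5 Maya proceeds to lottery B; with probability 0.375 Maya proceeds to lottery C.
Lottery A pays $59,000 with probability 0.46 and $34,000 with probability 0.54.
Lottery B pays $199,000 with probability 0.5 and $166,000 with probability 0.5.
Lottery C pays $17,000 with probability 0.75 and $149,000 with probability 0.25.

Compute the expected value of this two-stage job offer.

$115,687.50

EV(A) = 0.46 × 59000 + 0.54 × 34000 = 27140 + 18360 = 45500
EV(B) = 0.5 × 199000 + 0.5 × 166000 = 99500 + 83000 = 182500
EV(C) = 0.75 × 17000 + 0.25 × 149000 = 12750 + 37250 = 50000
Overall = 0.125 × 45500 + 0.5 × 182500 + 0.375 × 50000 = 5687.5 + 91250 + 18750 = 115687.5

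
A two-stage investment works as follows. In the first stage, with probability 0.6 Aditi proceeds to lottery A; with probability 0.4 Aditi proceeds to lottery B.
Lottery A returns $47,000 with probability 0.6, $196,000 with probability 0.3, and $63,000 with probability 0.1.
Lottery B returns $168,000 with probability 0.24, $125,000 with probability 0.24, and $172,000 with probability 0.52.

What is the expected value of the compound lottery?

$119,884

EV(A) = 0.6 × 47000 + 0.3 × 196000 + 0.1 × 63000 = 28200 + 58800 + 6300 = 93300
EV(B) = 0.24 × 168000 + 0.24 × 125000 + 0.52 × 172000 = 40320 + 30000 + 89440 = 159760
Overall = 0.6 × 93300 + 0.4 × 159760 = 55980 + 63904 = 119884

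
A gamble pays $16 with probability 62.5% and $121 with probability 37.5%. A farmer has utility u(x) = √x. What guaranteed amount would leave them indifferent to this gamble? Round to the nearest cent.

$43.89

E[u] = 0.625·√16 + 0.375·√121 = 0.625·4 + 0.375·11 = 6.625
CE = (6.625)² = 43.890625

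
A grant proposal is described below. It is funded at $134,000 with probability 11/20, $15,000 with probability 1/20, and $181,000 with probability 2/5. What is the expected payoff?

EV = 11/20 × 134000 + 1/20 × 15000 + 2/5 × 181000 = 73700 + 750 + 72400 = 146850

$146,850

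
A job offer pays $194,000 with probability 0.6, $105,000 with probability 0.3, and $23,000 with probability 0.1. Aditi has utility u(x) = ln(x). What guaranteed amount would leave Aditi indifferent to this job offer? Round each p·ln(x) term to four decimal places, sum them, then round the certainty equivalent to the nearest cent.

$130,378.89

E[u] = 0.6·ln(194000) + 0.3·ln(105000) + 0.1·ln(23000) = 7.3054 + 3.4685 + 1.0043 = 11.7782
CE = e^11.7782 ≈ 130378.89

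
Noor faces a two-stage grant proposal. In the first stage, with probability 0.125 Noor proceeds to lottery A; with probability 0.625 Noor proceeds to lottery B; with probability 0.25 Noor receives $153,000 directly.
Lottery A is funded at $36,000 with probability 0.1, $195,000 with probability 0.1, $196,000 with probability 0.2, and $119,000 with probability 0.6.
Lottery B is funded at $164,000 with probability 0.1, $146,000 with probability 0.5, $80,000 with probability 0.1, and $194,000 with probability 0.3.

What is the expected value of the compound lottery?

EV(A) = 0.1 × 36000 + 0.1 × 195000 + 0.2 × 196000 + 0.6 × 119000 = 3600 + 19500 + 39200 + 71400 = 133700
EV(B) = 0.1 × 164000 + 0.5 × 146000 + 0.1 × 80000 + 0.3 × 194000 = 16400 + 73000 + 8000 + 58200 = 155600
Branch C: 153000 (certain)
Overall = 0.125 × 133700 + 0.625 × 155600 + 0.25 × 153000 = 16712.5 + 97250 + 38250 = 152212.5

$152,212.50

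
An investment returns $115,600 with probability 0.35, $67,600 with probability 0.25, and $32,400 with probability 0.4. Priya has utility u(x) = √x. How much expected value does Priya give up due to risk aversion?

E[u] = 0.35·√115600 + 0.25·√67600 + 0.4·√32400 = 0.35·340 + 0.25·260 + 0.4·180 = 256
CE = (256)² = 65536
Risk premium = EV − CE = 70320 − 65536 = 4784

$4,784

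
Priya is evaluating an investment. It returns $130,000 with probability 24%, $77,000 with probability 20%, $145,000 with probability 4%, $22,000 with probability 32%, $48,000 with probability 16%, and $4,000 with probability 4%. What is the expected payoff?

$67,280

EV = 0.24 × 130000 + 0.2 × 77000 + 0.04 × 145000 + 0.32 × 22000 + 0.16 × 48000 + 0.04 × 4000 = 31200 + 15400 + 5800 + 7040 + 7680 + 160 = 67280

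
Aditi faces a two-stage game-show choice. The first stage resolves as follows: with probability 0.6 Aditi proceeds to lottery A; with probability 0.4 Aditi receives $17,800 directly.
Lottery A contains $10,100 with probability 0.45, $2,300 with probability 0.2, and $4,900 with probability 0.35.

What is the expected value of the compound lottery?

$11,152

EV(A) = 0.45 × 10100 + 0.2 × 2300 + 0.35 × 4900 = 4545 + 460 + 1715 = 6720
Branch B: 17800 (certain)
Overall = 0.6 × 6720 + 0.4 × 17800 = 4032 + 7120 = 11152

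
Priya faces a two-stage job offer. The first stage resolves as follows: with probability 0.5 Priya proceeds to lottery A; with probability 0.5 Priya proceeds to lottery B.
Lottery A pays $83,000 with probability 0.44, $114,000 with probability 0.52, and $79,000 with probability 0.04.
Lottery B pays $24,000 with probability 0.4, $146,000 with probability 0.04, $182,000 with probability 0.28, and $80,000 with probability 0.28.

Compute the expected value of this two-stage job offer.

$93,880

EV(A) = 0.44 × 83000 + 0.52 × 114000 + 0.04 × 79000 = 36520 + 59280 + 3160 = 98960
EV(B) = 0.4 × 24000 + 0.04 × 146000 + 0.28 × 182000 + 0.28 × 80000 = 9600 + 5840 + 50960 + 22400 = 88800
Overall = 0.5 × 98960 + 0.5 × 88800 = 49480 + 44400 = 93880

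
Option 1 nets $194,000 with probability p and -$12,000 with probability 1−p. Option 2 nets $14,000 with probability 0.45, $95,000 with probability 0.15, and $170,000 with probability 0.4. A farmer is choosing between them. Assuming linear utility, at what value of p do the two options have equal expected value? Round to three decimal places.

p = 0.488

EV(Option 2) = 0.45 × 14000 + 0.15 × 95000 + 0.4 × 170000 = 6300 + 14250 + 68000 = 88550
p·194000 + (1−p)·(-12000) = 88550
206000p − 12000 = 88550
p = (88550 + 12000) / 206000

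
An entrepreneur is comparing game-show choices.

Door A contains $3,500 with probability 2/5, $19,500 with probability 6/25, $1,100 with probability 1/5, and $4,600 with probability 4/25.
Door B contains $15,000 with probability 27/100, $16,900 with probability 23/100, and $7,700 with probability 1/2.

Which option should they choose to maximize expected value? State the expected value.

Door B ($11,787)

Door A = 2/5 × 3500 + 6/25 × 19500 + 1/5 × 1100 + 4/25 × 4600 = 1400 + 4680 + 220 + 736 = 7036
Door B = 27/100 × 15000 + 23/100 × 16900 + 1/2 × 7700 = 4050 + 3887 + 3850 = 11787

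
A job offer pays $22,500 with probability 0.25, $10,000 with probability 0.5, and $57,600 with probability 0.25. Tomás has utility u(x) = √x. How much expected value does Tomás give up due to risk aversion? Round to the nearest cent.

E[u] = 0.25·√22500 + 0.5·√10000 + 0.25·√57600 = 0.25·150 + 0.5·100 + 0.25·240 = 147.5
CE = (147.5)² = 21756.25
Risk premium = EV − CE = 25025 − 21756.25 = 3268.75

$3,268.75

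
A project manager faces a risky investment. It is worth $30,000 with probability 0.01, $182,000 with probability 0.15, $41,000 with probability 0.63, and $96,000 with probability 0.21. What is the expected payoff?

$73,590

EV = 0.01 × 30000 + 0.15 × 182000 + 0.63 × 41000 + 0.21 × 96000 = 300 + 27300 + 25830 + 20160 = 73590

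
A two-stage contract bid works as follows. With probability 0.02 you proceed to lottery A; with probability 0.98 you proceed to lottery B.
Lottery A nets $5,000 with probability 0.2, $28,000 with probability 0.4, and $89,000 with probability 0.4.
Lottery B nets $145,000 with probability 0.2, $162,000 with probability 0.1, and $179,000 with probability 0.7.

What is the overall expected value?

EV(A) = 0.2 × 5000 + 0.4 × 28000 + 0.4 × 89000 = 1000 + 11200 + 35600 = 47800
EV(B) = 0.2 × 145000 + 0.1 × 162000 + 0.7 × 179000 = 29000 + 16200 + 125300 = 170500
Overall = 0.02 × 47800 + 0.98 × 170500 = 956 + 167090 = 168046

$168,046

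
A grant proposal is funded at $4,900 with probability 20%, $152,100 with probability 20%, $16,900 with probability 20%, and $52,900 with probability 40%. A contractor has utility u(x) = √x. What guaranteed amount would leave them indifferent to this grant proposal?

E[u] = 0.2·√4900 + 0.2·√152100 + 0.2·√16900 + 0.4·√52900 = 0.2·70 + 0.2·390 + 0.2·130 + 0.4·230 = 210
CE = (210)² = 44100

$44,100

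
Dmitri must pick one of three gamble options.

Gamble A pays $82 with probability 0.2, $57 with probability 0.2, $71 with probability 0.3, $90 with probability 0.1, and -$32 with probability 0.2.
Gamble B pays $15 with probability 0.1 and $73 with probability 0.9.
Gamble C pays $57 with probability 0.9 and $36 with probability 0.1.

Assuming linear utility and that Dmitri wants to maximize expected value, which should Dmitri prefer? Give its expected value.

Gamble B ($67.20)

Gamble A = 0.2 × 82 + 0.2 × 57 + 0.3 × 71 + 0.1 × 90 + 0.2 × (-32) = 16.4 + 11.4 + 21.3 + 9 − 6.4 = 51.7
Gamble B = 0.1 × 15 + 0.9 × 73 = 1.5 + 65.7 = 67.2
Gamble C = 0.9 × 57 + 0.1 × 36 = 51.3 + 3.6 = 54.9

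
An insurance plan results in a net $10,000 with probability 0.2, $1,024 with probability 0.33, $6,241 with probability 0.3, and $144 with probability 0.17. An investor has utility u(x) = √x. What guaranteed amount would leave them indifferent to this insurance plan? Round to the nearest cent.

$3,169.69

E[u] = 0.2·√10000 + 0.33·√1024 + 0.3·√6241 + 0.17·√144 = 0.2·100 + 0.33·32 + 0.3·79 + 0.17·12 = 56.3
CE = (56.3)² = 3169.69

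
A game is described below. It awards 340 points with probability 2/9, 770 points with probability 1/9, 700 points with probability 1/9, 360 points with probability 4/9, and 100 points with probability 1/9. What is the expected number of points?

410 points

EV = 2/9 × 340 + 1/9 × 770 + 1/9 × 700 + 4/9 × 360 + 1/9 × 100 = 75.5556 + 85.5556 + 77.7778 + 160 + 11.1111 = 410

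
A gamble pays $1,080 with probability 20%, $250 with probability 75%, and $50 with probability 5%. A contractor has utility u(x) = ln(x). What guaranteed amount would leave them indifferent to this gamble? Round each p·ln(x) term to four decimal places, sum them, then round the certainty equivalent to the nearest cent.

$309.08

E[u] = 0.2·ln(1080) + 0.75·ln(250) + 0.05·ln(50) = 1.3969 + 4.1411 + 0.1956 = 5.7336
CE = e^5.7336 ≈ 309.08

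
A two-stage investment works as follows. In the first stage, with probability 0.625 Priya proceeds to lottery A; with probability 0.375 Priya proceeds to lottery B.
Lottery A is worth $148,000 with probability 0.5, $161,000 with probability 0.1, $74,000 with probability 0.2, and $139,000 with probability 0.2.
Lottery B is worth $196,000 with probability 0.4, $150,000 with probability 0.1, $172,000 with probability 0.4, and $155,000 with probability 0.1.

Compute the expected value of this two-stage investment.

$149,575

EV(A) = 0.5 × 148000 + 0.1 × 161000 + 0.2 × 74000 + 0.2 × 139000 = 74000 + 16100 + 14800 + 27800 = 132700
EV(B) = 0.4 × 196000 + 0.1 × 150000 + 0.4 × 172000 + 0.1 × 155000 = 78400 + 15000 + 68800 + 15500 = 177700
Overall = 0.625 × 132700 + 0.375 × 177700 = 82937.5 + 66637.5 = 149575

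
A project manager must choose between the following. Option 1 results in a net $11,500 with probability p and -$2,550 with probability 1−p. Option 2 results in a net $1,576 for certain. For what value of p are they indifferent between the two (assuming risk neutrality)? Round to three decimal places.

p·11500 + (1−p)·(-2550) = 1576
14050p − 2550 = 1576
p = (1576 + 2550) / 14050

p = 0.294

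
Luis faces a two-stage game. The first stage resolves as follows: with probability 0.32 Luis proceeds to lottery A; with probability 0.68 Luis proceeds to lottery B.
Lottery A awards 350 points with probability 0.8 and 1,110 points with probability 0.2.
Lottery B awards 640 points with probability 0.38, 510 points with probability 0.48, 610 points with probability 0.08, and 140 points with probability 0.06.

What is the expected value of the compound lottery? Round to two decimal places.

EV(A) = 0.8 × 350 + 0.2 × 1110 = 280 + 222 = 502
EV(B) = 0.38 × 640 + 0.48 × 510 + 0.08 × 610 + 0.06 × 140 = 243.2 + 244.8 + 48.8 + 8.4 = 545.2
Overall = 0.32 × 502 + 0.68 × 545.2 = 160.64 + 370.736 = 531.376

531.38 points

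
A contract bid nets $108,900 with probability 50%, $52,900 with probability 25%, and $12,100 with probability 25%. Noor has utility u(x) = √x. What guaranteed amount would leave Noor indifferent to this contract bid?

E[u] = 0.5·√108900 + 0.25·√52900 + 0.25·√12100 = 0.5·330 + 0.25·230 + 0.25·110 = 250
CE = (250)² = 62500

$62,500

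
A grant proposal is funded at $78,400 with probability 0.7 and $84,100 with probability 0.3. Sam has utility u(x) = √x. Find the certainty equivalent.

$80,089

E[u] = 0.7·√78400 + 0.3·√84100 = 0.7·280 + 0.3·290 = 283
CE = (283)² = 80089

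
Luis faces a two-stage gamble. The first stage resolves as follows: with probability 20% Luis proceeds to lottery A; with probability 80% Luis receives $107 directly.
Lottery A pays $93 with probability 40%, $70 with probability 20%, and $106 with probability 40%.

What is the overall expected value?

EV(A) = 0.4 × 93 + 0.2 × 70 + 0.4 × 106 = 37.2 + 14 + 42.4 = 93.6
Branch B: 107 (certain)
Overall = 0.2 × 93.6 + 0.8 × 107 = 18.72 + 85.6 = 104.32

$104.32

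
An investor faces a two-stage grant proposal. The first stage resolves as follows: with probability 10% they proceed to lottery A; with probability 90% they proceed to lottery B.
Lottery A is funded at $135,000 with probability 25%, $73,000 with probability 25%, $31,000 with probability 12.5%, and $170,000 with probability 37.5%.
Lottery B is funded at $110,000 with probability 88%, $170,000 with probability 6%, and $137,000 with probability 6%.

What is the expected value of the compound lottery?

EV(A) = 0.25 × 135000 + 0.25 × 73000 + 0.125 × 31000 + 0.375 × 170000 = 33750 + 18250 + 3875 + 63750 = 119625
EV(B) = 0.88 × 110000 + 0.06 × 170000 + 0.06 × 137000 = 96800 + 10200 + 8220 = 115220
Overall = 0.1 × 119625 + 0.9 × 115220 = 11962.5 + 103698 = 115660.5

$115,660.50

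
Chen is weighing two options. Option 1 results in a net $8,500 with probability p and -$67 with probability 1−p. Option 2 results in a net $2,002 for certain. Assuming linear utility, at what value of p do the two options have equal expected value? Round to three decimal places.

p·8500 + (1−p)·(-67) = 2002
8567p − 67 = 2002
p = (2002 + 67) / 8567

p = 0.242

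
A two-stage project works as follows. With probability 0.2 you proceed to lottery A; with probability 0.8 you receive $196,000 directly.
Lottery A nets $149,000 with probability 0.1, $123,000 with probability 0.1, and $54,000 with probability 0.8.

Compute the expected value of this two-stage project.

EV(A) = 0.1 × 149000 + 0.1 × 123000 + 0.8 × 54000 = 14900 + 12300 + 43200 = 70400
Branch B: 196000 (certain)
Overall = 0.2 × 70400 + 0.8 × 196000 = 14080 + 156800 = 170880

$170,880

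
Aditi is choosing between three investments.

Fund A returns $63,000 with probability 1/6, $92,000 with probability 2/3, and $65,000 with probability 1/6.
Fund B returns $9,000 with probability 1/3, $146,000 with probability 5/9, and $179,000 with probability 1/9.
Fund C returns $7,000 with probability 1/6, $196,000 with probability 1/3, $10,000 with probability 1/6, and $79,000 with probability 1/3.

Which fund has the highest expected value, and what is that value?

Fund A = 1/6 × 63000 + 2/3 × 92000 + 1/6 × 65000 = 10500 + 61333.3333 + 10833.3333 = 82666.6667
Fund B = 1/3 × 9000 + 5/9 × 146000 + 1/9 × 179000 = 3000 + 81111.1111 + 19888.8889 = 104000
Fund C = 1/6 × 7000 + 1/3 × 196000 + 1/6 × 10000 + 1/3 × 79000 = 1166.6667 + 65333.3333 + 1666.6667 + 26333.3333 = 94500

Fund B ($104,000)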